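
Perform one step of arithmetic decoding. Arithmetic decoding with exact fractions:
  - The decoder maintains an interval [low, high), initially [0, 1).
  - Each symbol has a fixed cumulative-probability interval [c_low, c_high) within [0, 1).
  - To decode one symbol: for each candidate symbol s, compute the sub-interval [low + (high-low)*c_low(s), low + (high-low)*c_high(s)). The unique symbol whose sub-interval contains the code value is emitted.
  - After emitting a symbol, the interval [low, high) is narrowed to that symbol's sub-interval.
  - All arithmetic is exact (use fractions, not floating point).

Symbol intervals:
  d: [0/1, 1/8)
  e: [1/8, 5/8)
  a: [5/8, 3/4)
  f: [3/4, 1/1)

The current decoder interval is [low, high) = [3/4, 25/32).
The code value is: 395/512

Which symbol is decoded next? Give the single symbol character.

Answer: a

Derivation:
Interval width = high − low = 25/32 − 3/4 = 1/32
Scaled code = (code − low) / width = (395/512 − 3/4) / 1/32 = 11/16
  d: [0/1, 1/8) 
  e: [1/8, 5/8) 
  a: [5/8, 3/4) ← scaled code falls here ✓
  f: [3/4, 1/1) 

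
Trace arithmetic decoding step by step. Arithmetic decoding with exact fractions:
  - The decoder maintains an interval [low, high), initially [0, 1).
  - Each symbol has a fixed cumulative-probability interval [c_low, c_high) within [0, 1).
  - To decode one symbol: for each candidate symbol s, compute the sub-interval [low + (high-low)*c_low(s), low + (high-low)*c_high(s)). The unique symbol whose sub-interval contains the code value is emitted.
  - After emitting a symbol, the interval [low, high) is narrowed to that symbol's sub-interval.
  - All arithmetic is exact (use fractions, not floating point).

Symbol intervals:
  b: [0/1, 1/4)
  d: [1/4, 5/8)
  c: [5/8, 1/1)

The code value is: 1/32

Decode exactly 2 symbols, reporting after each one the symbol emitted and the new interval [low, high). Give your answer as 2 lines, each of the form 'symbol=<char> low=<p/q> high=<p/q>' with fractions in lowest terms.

Step 1: interval [0/1, 1/1), width = 1/1 - 0/1 = 1/1
  'b': [0/1 + 1/1*0/1, 0/1 + 1/1*1/4) = [0/1, 1/4) <- contains code 1/32
  'd': [0/1 + 1/1*1/4, 0/1 + 1/1*5/8) = [1/4, 5/8)
  'c': [0/1 + 1/1*5/8, 0/1 + 1/1*1/1) = [5/8, 1/1)
  emit 'b', narrow to [0/1, 1/4)
Step 2: interval [0/1, 1/4), width = 1/4 - 0/1 = 1/4
  'b': [0/1 + 1/4*0/1, 0/1 + 1/4*1/4) = [0/1, 1/16) <- contains code 1/32
  'd': [0/1 + 1/4*1/4, 0/1 + 1/4*5/8) = [1/16, 5/32)
  'c': [0/1 + 1/4*5/8, 0/1 + 1/4*1/1) = [5/32, 1/4)
  emit 'b', narrow to [0/1, 1/16)

Answer: symbol=b low=0/1 high=1/4
symbol=b low=0/1 high=1/16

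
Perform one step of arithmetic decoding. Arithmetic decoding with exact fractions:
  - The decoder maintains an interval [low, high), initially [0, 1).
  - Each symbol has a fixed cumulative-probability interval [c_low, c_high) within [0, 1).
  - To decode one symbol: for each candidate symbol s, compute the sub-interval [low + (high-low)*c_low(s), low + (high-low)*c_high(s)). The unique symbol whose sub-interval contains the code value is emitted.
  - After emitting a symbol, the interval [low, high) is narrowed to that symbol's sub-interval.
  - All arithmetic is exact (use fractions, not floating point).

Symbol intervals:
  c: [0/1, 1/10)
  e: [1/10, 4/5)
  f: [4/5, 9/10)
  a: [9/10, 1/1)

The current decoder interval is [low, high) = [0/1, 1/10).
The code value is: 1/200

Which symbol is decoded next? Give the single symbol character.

Answer: c

Derivation:
Interval width = high − low = 1/10 − 0/1 = 1/10
Scaled code = (code − low) / width = (1/200 − 0/1) / 1/10 = 1/20
  c: [0/1, 1/10) ← scaled code falls here ✓
  e: [1/10, 4/5) 
  f: [4/5, 9/10) 
  a: [9/10, 1/1) 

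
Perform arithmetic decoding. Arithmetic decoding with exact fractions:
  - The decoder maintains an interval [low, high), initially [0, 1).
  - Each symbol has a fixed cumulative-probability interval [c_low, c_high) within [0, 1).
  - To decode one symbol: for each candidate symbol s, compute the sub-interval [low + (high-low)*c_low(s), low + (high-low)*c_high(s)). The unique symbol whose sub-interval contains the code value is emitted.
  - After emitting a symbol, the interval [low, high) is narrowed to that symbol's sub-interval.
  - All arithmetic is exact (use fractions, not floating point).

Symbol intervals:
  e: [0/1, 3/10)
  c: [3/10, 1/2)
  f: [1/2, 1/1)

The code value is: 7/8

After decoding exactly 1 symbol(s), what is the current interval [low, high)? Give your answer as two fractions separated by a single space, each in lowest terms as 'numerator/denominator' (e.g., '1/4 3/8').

Step 1: interval [0/1, 1/1), width = 1/1 - 0/1 = 1/1
  'e': [0/1 + 1/1*0/1, 0/1 + 1/1*3/10) = [0/1, 3/10)
  'c': [0/1 + 1/1*3/10, 0/1 + 1/1*1/2) = [3/10, 1/2)
  'f': [0/1 + 1/1*1/2, 0/1 + 1/1*1/1) = [1/2, 1/1) <- contains code 7/8
  emit 'f', narrow to [1/2, 1/1)

Answer: 1/2 1/1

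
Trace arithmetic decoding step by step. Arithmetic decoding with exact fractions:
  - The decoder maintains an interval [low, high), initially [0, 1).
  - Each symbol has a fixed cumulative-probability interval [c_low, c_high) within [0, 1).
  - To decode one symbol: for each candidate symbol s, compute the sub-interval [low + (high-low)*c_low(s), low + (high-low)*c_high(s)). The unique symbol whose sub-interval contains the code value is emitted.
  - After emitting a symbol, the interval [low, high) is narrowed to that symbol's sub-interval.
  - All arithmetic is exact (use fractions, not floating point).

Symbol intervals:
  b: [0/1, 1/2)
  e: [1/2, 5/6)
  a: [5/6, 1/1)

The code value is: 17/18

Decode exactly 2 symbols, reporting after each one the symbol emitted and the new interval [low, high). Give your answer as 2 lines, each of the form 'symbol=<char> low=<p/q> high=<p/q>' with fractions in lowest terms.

Answer: symbol=a low=5/6 high=1/1
symbol=e low=11/12 high=35/36

Derivation:
Step 1: interval [0/1, 1/1), width = 1/1 - 0/1 = 1/1
  'b': [0/1 + 1/1*0/1, 0/1 + 1/1*1/2) = [0/1, 1/2)
  'e': [0/1 + 1/1*1/2, 0/1 + 1/1*5/6) = [1/2, 5/6)
  'a': [0/1 + 1/1*5/6, 0/1 + 1/1*1/1) = [5/6, 1/1) <- contains code 17/18
  emit 'a', narrow to [5/6, 1/1)
Step 2: interval [5/6, 1/1), width = 1/1 - 5/6 = 1/6
  'b': [5/6 + 1/6*0/1, 5/6 + 1/6*1/2) = [5/6, 11/12)
  'e': [5/6 + 1/6*1/2, 5/6 + 1/6*5/6) = [11/12, 35/36) <- contains code 17/18
  'a': [5/6 + 1/6*5/6, 5/6 + 1/6*1/1) = [35/36, 1/1)
  emit 'e', narrow to [11/12, 35/36)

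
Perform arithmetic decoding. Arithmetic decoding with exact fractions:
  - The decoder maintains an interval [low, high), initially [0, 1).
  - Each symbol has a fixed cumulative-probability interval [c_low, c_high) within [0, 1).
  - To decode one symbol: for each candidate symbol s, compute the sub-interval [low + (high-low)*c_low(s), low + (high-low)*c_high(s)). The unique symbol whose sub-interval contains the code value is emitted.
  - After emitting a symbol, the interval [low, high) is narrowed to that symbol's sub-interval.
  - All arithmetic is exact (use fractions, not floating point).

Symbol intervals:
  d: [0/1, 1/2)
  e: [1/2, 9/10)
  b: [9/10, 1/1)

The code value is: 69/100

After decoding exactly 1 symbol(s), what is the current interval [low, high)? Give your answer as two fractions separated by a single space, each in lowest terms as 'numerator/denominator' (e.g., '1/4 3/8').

Step 1: interval [0/1, 1/1), width = 1/1 - 0/1 = 1/1
  'd': [0/1 + 1/1*0/1, 0/1 + 1/1*1/2) = [0/1, 1/2)
  'e': [0/1 + 1/1*1/2, 0/1 + 1/1*9/10) = [1/2, 9/10) <- contains code 69/100
  'b': [0/1 + 1/1*9/10, 0/1 + 1/1*1/1) = [9/10, 1/1)
  emit 'e', narrow to [1/2, 9/10)

Answer: 1/2 9/10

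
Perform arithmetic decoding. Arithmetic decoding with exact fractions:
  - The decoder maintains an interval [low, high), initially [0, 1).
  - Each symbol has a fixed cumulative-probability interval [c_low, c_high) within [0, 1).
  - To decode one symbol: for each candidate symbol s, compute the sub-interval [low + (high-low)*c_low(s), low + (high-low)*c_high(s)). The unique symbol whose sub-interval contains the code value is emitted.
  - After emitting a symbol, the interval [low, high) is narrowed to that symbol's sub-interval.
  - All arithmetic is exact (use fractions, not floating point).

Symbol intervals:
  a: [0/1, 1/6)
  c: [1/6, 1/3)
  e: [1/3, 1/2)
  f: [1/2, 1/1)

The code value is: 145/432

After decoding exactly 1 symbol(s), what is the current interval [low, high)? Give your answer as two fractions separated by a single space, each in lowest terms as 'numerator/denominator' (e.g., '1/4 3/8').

Step 1: interval [0/1, 1/1), width = 1/1 - 0/1 = 1/1
  'a': [0/1 + 1/1*0/1, 0/1 + 1/1*1/6) = [0/1, 1/6)
  'c': [0/1 + 1/1*1/6, 0/1 + 1/1*1/3) = [1/6, 1/3)
  'e': [0/1 + 1/1*1/3, 0/1 + 1/1*1/2) = [1/3, 1/2) <- contains code 145/432
  'f': [0/1 + 1/1*1/2, 0/1 + 1/1*1/1) = [1/2, 1/1)
  emit 'e', narrow to [1/3, 1/2)

Answer: 1/3 1/2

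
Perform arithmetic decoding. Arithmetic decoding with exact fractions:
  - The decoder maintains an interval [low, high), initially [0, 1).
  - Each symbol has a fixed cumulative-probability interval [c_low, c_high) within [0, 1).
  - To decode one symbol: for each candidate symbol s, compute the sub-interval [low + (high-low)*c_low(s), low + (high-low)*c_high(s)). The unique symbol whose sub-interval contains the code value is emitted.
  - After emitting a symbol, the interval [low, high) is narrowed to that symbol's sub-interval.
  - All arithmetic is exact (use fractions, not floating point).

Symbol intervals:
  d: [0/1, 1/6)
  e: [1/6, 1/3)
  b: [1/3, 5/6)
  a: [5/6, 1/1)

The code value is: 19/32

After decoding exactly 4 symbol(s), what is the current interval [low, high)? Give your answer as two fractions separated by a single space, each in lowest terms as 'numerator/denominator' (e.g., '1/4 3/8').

Step 1: interval [0/1, 1/1), width = 1/1 - 0/1 = 1/1
  'd': [0/1 + 1/1*0/1, 0/1 + 1/1*1/6) = [0/1, 1/6)
  'e': [0/1 + 1/1*1/6, 0/1 + 1/1*1/3) = [1/6, 1/3)
  'b': [0/1 + 1/1*1/3, 0/1 + 1/1*5/6) = [1/3, 5/6) <- contains code 19/32
  'a': [0/1 + 1/1*5/6, 0/1 + 1/1*1/1) = [5/6, 1/1)
  emit 'b', narrow to [1/3, 5/6)
Step 2: interval [1/3, 5/6), width = 5/6 - 1/3 = 1/2
  'd': [1/3 + 1/2*0/1, 1/3 + 1/2*1/6) = [1/3, 5/12)
  'e': [1/3 + 1/2*1/6, 1/3 + 1/2*1/3) = [5/12, 1/2)
  'b': [1/3 + 1/2*1/3, 1/3 + 1/2*5/6) = [1/2, 3/4) <- contains code 19/32
  'a': [1/3 + 1/2*5/6, 1/3 + 1/2*1/1) = [3/4, 5/6)
  emit 'b', narrow to [1/2, 3/4)
Step 3: interval [1/2, 3/4), width = 3/4 - 1/2 = 1/4
  'd': [1/2 + 1/4*0/1, 1/2 + 1/4*1/6) = [1/2, 13/24)
  'e': [1/2 + 1/4*1/6, 1/2 + 1/4*1/3) = [13/24, 7/12)
  'b': [1/2 + 1/4*1/3, 1/2 + 1/4*5/6) = [7/12, 17/24) <- contains code 19/32
  'a': [1/2 + 1/4*5/6, 1/2 + 1/4*1/1) = [17/24, 3/4)
  emit 'b', narrow to [7/12, 17/24)
Step 4: interval [7/12, 17/24), width = 17/24 - 7/12 = 1/8
  'd': [7/12 + 1/8*0/1, 7/12 + 1/8*1/6) = [7/12, 29/48) <- contains code 19/32
  'e': [7/12 + 1/8*1/6, 7/12 + 1/8*1/3) = [29/48, 5/8)
  'b': [7/12 + 1/8*1/3, 7/12 + 1/8*5/6) = [5/8, 11/16)
  'a': [7/12 + 1/8*5/6, 7/12 + 1/8*1/1) = [11/16, 17/24)
  emit 'd', narrow to [7/12, 29/48)

Answer: 7/12 29/48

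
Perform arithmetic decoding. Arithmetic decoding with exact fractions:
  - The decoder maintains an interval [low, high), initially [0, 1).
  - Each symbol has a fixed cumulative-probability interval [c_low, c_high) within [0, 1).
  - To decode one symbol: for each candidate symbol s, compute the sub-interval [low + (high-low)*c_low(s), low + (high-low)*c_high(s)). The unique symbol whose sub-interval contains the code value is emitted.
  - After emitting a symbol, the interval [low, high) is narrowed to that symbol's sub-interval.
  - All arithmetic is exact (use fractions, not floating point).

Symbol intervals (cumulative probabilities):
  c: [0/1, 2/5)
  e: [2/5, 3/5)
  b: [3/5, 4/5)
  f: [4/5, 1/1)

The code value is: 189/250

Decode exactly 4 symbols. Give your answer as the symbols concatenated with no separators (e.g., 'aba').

Answer: bbfe

Derivation:
Step 1: interval [0/1, 1/1), width = 1/1 - 0/1 = 1/1
  'c': [0/1 + 1/1*0/1, 0/1 + 1/1*2/5) = [0/1, 2/5)
  'e': [0/1 + 1/1*2/5, 0/1 + 1/1*3/5) = [2/5, 3/5)
  'b': [0/1 + 1/1*3/5, 0/1 + 1/1*4/5) = [3/5, 4/5) <- contains code 189/250
  'f': [0/1 + 1/1*4/5, 0/1 + 1/1*1/1) = [4/5, 1/1)
  emit 'b', narrow to [3/5, 4/5)
Step 2: interval [3/5, 4/5), width = 4/5 - 3/5 = 1/5
  'c': [3/5 + 1/5*0/1, 3/5 + 1/5*2/5) = [3/5, 17/25)
  'e': [3/5 + 1/5*2/5, 3/5 + 1/5*3/5) = [17/25, 18/25)
  'b': [3/5 + 1/5*3/5, 3/5 + 1/5*4/5) = [18/25, 19/25) <- contains code 189/250
  'f': [3/5 + 1/5*4/5, 3/5 + 1/5*1/1) = [19/25, 4/5)
  emit 'b', narrow to [18/25, 19/25)
Step 3: interval [18/25, 19/25), width = 19/25 - 18/25 = 1/25
  'c': [18/25 + 1/25*0/1, 18/25 + 1/25*2/5) = [18/25, 92/125)
  'e': [18/25 + 1/25*2/5, 18/25 + 1/25*3/5) = [92/125, 93/125)
  'b': [18/25 + 1/25*3/5, 18/25 + 1/25*4/5) = [93/125, 94/125)
  'f': [18/25 + 1/25*4/5, 18/25 + 1/25*1/1) = [94/125, 19/25) <- contains code 189/250
  emit 'f', narrow to [94/125, 19/25)
Step 4: interval [94/125, 19/25), width = 19/25 - 94/125 = 1/125
  'c': [94/125 + 1/125*0/1, 94/125 + 1/125*2/5) = [94/125, 472/625)
  'e': [94/125 + 1/125*2/5, 94/125 + 1/125*3/5) = [472/625, 473/625) <- contains code 189/250
  'b': [94/125 + 1/125*3/5, 94/125 + 1/125*4/5) = [473/625, 474/625)
  'f': [94/125 + 1/125*4/5, 94/125 + 1/125*1/1) = [474/625, 19/25)
  emit 'e', narrow to [472/625, 473/625)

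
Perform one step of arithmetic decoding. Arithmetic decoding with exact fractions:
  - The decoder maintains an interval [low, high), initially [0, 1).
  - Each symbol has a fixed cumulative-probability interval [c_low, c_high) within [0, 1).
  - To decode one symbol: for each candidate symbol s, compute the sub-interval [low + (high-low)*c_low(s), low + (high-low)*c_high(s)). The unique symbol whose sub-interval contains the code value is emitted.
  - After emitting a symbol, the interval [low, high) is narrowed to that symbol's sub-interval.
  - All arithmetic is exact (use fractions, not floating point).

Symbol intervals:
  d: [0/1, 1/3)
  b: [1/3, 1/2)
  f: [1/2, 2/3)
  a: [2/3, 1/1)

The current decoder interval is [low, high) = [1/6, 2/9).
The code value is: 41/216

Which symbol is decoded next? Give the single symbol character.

Answer: b

Derivation:
Interval width = high − low = 2/9 − 1/6 = 1/18
Scaled code = (code − low) / width = (41/216 − 1/6) / 1/18 = 5/12
  d: [0/1, 1/3) 
  b: [1/3, 1/2) ← scaled code falls here ✓
  f: [1/2, 2/3) 
  a: [2/3, 1/1) 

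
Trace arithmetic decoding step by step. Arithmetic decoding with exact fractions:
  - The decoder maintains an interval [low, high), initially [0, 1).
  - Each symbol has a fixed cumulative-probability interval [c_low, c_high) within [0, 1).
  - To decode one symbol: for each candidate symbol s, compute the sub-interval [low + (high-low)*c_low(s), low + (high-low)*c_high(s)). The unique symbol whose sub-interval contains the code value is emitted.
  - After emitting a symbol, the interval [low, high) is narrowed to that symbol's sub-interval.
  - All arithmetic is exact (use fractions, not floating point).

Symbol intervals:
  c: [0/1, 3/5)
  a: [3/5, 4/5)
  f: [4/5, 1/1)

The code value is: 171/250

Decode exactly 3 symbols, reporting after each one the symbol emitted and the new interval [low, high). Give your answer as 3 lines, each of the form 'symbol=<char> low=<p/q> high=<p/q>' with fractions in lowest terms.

Step 1: interval [0/1, 1/1), width = 1/1 - 0/1 = 1/1
  'c': [0/1 + 1/1*0/1, 0/1 + 1/1*3/5) = [0/1, 3/5)
  'a': [0/1 + 1/1*3/5, 0/1 + 1/1*4/5) = [3/5, 4/5) <- contains code 171/250
  'f': [0/1 + 1/1*4/5, 0/1 + 1/1*1/1) = [4/5, 1/1)
  emit 'a', narrow to [3/5, 4/5)
Step 2: interval [3/5, 4/5), width = 4/5 - 3/5 = 1/5
  'c': [3/5 + 1/5*0/1, 3/5 + 1/5*3/5) = [3/5, 18/25) <- contains code 171/250
  'a': [3/5 + 1/5*3/5, 3/5 + 1/5*4/5) = [18/25, 19/25)
  'f': [3/5 + 1/5*4/5, 3/5 + 1/5*1/1) = [19/25, 4/5)
  emit 'c', narrow to [3/5, 18/25)
Step 3: interval [3/5, 18/25), width = 18/25 - 3/5 = 3/25
  'c': [3/5 + 3/25*0/1, 3/5 + 3/25*3/5) = [3/5, 84/125)
  'a': [3/5 + 3/25*3/5, 3/5 + 3/25*4/5) = [84/125, 87/125) <- contains code 171/250
  'f': [3/5 + 3/25*4/5, 3/5 + 3/25*1/1) = [87/125, 18/25)
  emit 'a', narrow to [84/125, 87/125)

Answer: symbol=a low=3/5 high=4/5
symbol=c low=3/5 high=18/25
symbol=a low=84/125 high=87/125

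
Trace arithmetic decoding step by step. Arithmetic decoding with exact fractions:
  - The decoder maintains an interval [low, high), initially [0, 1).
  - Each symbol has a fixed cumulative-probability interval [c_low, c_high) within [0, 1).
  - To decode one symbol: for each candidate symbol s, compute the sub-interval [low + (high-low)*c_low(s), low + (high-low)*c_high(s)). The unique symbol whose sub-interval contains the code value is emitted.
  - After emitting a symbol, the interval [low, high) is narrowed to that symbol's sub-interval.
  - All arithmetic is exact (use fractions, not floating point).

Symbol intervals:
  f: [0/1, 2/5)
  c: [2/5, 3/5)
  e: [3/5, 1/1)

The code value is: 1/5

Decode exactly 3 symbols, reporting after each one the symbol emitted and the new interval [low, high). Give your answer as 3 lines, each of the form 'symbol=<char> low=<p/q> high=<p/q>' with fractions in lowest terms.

Step 1: interval [0/1, 1/1), width = 1/1 - 0/1 = 1/1
  'f': [0/1 + 1/1*0/1, 0/1 + 1/1*2/5) = [0/1, 2/5) <- contains code 1/5
  'c': [0/1 + 1/1*2/5, 0/1 + 1/1*3/5) = [2/5, 3/5)
  'e': [0/1 + 1/1*3/5, 0/1 + 1/1*1/1) = [3/5, 1/1)
  emit 'f', narrow to [0/1, 2/5)
Step 2: interval [0/1, 2/5), width = 2/5 - 0/1 = 2/5
  'f': [0/1 + 2/5*0/1, 0/1 + 2/5*2/5) = [0/1, 4/25)
  'c': [0/1 + 2/5*2/5, 0/1 + 2/5*3/5) = [4/25, 6/25) <- contains code 1/5
  'e': [0/1 + 2/5*3/5, 0/1 + 2/5*1/1) = [6/25, 2/5)
  emit 'c', narrow to [4/25, 6/25)
Step 3: interval [4/25, 6/25), width = 6/25 - 4/25 = 2/25
  'f': [4/25 + 2/25*0/1, 4/25 + 2/25*2/5) = [4/25, 24/125)
  'c': [4/25 + 2/25*2/5, 4/25 + 2/25*3/5) = [24/125, 26/125) <- contains code 1/5
  'e': [4/25 + 2/25*3/5, 4/25 + 2/25*1/1) = [26/125, 6/25)
  emit 'c', narrow to [24/125, 26/125)

Answer: symbol=f low=0/1 high=2/5
symbol=c low=4/25 high=6/25
symbol=c low=24/125 high=26/125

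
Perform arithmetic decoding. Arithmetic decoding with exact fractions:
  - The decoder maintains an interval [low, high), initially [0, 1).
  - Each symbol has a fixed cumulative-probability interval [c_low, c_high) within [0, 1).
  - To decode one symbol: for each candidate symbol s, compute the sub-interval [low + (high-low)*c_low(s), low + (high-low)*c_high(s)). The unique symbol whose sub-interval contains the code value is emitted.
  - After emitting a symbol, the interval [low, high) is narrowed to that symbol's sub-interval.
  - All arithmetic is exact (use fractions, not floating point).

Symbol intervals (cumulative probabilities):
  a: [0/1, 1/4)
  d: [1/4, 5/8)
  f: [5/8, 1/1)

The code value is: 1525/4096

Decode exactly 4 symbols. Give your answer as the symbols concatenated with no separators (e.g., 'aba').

Answer: ddaf

Derivation:
Step 1: interval [0/1, 1/1), width = 1/1 - 0/1 = 1/1
  'a': [0/1 + 1/1*0/1, 0/1 + 1/1*1/4) = [0/1, 1/4)
  'd': [0/1 + 1/1*1/4, 0/1 + 1/1*5/8) = [1/4, 5/8) <- contains code 1525/4096
  'f': [0/1 + 1/1*5/8, 0/1 + 1/1*1/1) = [5/8, 1/1)
  emit 'd', narrow to [1/4, 5/8)
Step 2: interval [1/4, 5/8), width = 5/8 - 1/4 = 3/8
  'a': [1/4 + 3/8*0/1, 1/4 + 3/8*1/4) = [1/4, 11/32)
  'd': [1/4 + 3/8*1/4, 1/4 + 3/8*5/8) = [11/32, 31/64) <- contains code 1525/4096
  'f': [1/4 + 3/8*5/8, 1/4 + 3/8*1/1) = [31/64, 5/8)
  emit 'd', narrow to [11/32, 31/64)
Step 3: interval [11/32, 31/64), width = 31/64 - 11/32 = 9/64
  'a': [11/32 + 9/64*0/1, 11/32 + 9/64*1/4) = [11/32, 97/256) <- contains code 1525/4096
  'd': [11/32 + 9/64*1/4, 11/32 + 9/64*5/8) = [97/256, 221/512)
  'f': [11/32 + 9/64*5/8, 11/32 + 9/64*1/1) = [221/512, 31/64)
  emit 'a', narrow to [11/32, 97/256)
Step 4: interval [11/32, 97/256), width = 97/256 - 11/32 = 9/256
  'a': [11/32 + 9/256*0/1, 11/32 + 9/256*1/4) = [11/32, 361/1024)
  'd': [11/32 + 9/256*1/4, 11/32 + 9/256*5/8) = [361/1024, 749/2048)
  'f': [11/32 + 9/256*5/8, 11/32 + 9/256*1/1) = [749/2048, 97/256) <- contains code 1525/4096
  emit 'f', narrow to [749/2048, 97/256)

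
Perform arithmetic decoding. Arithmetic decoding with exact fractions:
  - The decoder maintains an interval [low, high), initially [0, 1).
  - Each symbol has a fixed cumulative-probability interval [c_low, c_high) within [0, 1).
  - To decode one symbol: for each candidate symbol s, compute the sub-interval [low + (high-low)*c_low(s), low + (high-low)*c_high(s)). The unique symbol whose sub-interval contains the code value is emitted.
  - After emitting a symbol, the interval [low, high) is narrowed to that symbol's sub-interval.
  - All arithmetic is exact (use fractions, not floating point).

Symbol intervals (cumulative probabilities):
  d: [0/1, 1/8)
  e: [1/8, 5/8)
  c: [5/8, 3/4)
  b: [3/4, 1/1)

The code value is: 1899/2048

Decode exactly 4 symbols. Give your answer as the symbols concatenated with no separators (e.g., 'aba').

Answer: bcce

Derivation:
Step 1: interval [0/1, 1/1), width = 1/1 - 0/1 = 1/1
  'd': [0/1 + 1/1*0/1, 0/1 + 1/1*1/8) = [0/1, 1/8)
  'e': [0/1 + 1/1*1/8, 0/1 + 1/1*5/8) = [1/8, 5/8)
  'c': [0/1 + 1/1*5/8, 0/1 + 1/1*3/4) = [5/8, 3/4)
  'b': [0/1 + 1/1*3/4, 0/1 + 1/1*1/1) = [3/4, 1/1) <- contains code 1899/2048
  emit 'b', narrow to [3/4, 1/1)
Step 2: interval [3/4, 1/1), width = 1/1 - 3/4 = 1/4
  'd': [3/4 + 1/4*0/1, 3/4 + 1/4*1/8) = [3/4, 25/32)
  'e': [3/4 + 1/4*1/8, 3/4 + 1/4*5/8) = [25/32, 29/32)
  'c': [3/4 + 1/4*5/8, 3/4 + 1/4*3/4) = [29/32, 15/16) <- contains code 1899/2048
  'b': [3/4 + 1/4*3/4, 3/4 + 1/4*1/1) = [15/16, 1/1)
  emit 'c', narrow to [29/32, 15/16)
Step 3: interval [29/32, 15/16), width = 15/16 - 29/32 = 1/32
  'd': [29/32 + 1/32*0/1, 29/32 + 1/32*1/8) = [29/32, 233/256)
  'e': [29/32 + 1/32*1/8, 29/32 + 1/32*5/8) = [233/256, 237/256)
  'c': [29/32 + 1/32*5/8, 29/32 + 1/32*3/4) = [237/256, 119/128) <- contains code 1899/2048
  'b': [29/32 + 1/32*3/4, 29/32 + 1/32*1/1) = [119/128, 15/16)
  emit 'c', narrow to [237/256, 119/128)
Step 4: interval [237/256, 119/128), width = 119/128 - 237/256 = 1/256
  'd': [237/256 + 1/256*0/1, 237/256 + 1/256*1/8) = [237/256, 1897/2048)
  'e': [237/256 + 1/256*1/8, 237/256 + 1/256*5/8) = [1897/2048, 1901/2048) <- contains code 1899/2048
  'c': [237/256 + 1/256*5/8, 237/256 + 1/256*3/4) = [1901/2048, 951/1024)
  'b': [237/256 + 1/256*3/4, 237/256 + 1/256*1/1) = [951/1024, 119/128)
  emit 'e', narrow to [1897/2048, 1901/2048)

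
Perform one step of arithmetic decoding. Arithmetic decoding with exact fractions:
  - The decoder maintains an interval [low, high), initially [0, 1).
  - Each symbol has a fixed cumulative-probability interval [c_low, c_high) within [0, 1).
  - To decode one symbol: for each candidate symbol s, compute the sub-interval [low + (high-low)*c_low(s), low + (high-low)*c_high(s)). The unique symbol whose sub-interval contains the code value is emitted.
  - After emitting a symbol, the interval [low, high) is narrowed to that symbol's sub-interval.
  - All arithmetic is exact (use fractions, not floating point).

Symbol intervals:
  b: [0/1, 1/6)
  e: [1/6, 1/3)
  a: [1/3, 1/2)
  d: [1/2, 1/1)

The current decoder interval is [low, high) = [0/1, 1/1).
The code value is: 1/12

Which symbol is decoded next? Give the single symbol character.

Answer: b

Derivation:
Interval width = high − low = 1/1 − 0/1 = 1/1
Scaled code = (code − low) / width = (1/12 − 0/1) / 1/1 = 1/12
  b: [0/1, 1/6) ← scaled code falls here ✓
  e: [1/6, 1/3) 
  a: [1/3, 1/2) 
  d: [1/2, 1/1) 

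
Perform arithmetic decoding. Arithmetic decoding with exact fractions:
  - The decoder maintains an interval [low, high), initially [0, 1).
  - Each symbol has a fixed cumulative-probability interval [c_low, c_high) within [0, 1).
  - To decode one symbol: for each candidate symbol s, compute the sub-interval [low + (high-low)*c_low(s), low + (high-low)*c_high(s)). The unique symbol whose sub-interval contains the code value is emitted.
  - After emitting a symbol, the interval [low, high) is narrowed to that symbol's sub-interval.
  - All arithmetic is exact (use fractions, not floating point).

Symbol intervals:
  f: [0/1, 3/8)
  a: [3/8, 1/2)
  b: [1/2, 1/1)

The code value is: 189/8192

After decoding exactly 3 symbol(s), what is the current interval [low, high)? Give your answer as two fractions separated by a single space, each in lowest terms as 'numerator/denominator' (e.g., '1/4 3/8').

Answer: 0/1 27/512

Derivation:
Step 1: interval [0/1, 1/1), width = 1/1 - 0/1 = 1/1
  'f': [0/1 + 1/1*0/1, 0/1 + 1/1*3/8) = [0/1, 3/8) <- contains code 189/8192
  'a': [0/1 + 1/1*3/8, 0/1 + 1/1*1/2) = [3/8, 1/2)
  'b': [0/1 + 1/1*1/2, 0/1 + 1/1*1/1) = [1/2, 1/1)
  emit 'f', narrow to [0/1, 3/8)
Step 2: interval [0/1, 3/8), width = 3/8 - 0/1 = 3/8
  'f': [0/1 + 3/8*0/1, 0/1 + 3/8*3/8) = [0/1, 9/64) <- contains code 189/8192
  'a': [0/1 + 3/8*3/8, 0/1 + 3/8*1/2) = [9/64, 3/16)
  'b': [0/1 + 3/8*1/2, 0/1 + 3/8*1/1) = [3/16, 3/8)
  emit 'f', narrow to [0/1, 9/64)
Step 3: interval [0/1, 9/64), width = 9/64 - 0/1 = 9/64
  'f': [0/1 + 9/64*0/1, 0/1 + 9/64*3/8) = [0/1, 27/512) <- contains code 189/8192
  'a': [0/1 + 9/64*3/8, 0/1 + 9/64*1/2) = [27/512, 9/128)
  'b': [0/1 + 9/64*1/2, 0/1 + 9/64*1/1) = [9/128, 9/64)
  emit 'f', narrow to [0/1, 27/512)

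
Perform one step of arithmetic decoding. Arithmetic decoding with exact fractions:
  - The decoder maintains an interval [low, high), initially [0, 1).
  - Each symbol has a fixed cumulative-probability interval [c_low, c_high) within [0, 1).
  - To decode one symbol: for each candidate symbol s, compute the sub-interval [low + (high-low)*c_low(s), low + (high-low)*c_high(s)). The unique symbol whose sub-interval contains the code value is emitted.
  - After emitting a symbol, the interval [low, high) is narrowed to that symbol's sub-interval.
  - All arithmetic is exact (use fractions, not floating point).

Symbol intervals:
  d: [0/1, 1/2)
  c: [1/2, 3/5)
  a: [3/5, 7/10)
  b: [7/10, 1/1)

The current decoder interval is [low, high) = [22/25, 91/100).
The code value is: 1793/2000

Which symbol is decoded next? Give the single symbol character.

Interval width = high − low = 91/100 − 22/25 = 3/100
Scaled code = (code − low) / width = (1793/2000 − 22/25) / 3/100 = 11/20
  d: [0/1, 1/2) 
  c: [1/2, 3/5) ← scaled code falls here ✓
  a: [3/5, 7/10) 
  b: [7/10, 1/1) 

Answer: c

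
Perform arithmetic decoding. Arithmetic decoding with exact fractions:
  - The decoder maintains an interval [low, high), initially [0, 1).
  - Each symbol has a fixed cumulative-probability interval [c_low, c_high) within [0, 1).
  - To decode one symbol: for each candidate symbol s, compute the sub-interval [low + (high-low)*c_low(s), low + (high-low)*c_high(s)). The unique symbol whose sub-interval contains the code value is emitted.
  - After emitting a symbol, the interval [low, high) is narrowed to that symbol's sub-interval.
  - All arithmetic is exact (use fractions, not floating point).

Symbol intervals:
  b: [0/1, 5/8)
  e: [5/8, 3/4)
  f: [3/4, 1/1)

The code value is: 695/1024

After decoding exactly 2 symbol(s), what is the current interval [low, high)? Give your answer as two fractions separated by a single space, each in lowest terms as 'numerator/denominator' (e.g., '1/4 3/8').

Step 1: interval [0/1, 1/1), width = 1/1 - 0/1 = 1/1
  'b': [0/1 + 1/1*0/1, 0/1 + 1/1*5/8) = [0/1, 5/8)
  'e': [0/1 + 1/1*5/8, 0/1 + 1/1*3/4) = [5/8, 3/4) <- contains code 695/1024
  'f': [0/1 + 1/1*3/4, 0/1 + 1/1*1/1) = [3/4, 1/1)
  emit 'e', narrow to [5/8, 3/4)
Step 2: interval [5/8, 3/4), width = 3/4 - 5/8 = 1/8
  'b': [5/8 + 1/8*0/1, 5/8 + 1/8*5/8) = [5/8, 45/64) <- contains code 695/1024
  'e': [5/8 + 1/8*5/8, 5/8 + 1/8*3/4) = [45/64, 23/32)
  'f': [5/8 + 1/8*3/4, 5/8 + 1/8*1/1) = [23/32, 3/4)
  emit 'b', narrow to [5/8, 45/64)

Answer: 5/8 45/64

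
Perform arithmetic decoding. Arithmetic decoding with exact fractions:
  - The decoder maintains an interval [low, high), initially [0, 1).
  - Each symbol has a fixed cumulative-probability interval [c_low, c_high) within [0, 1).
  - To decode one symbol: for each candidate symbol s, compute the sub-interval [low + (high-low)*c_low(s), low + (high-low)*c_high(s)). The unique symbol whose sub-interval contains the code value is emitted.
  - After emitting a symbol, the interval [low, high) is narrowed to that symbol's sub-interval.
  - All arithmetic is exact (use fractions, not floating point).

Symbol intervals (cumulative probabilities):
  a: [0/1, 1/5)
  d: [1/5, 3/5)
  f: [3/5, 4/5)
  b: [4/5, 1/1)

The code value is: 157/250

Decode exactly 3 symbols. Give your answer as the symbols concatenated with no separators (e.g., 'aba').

Step 1: interval [0/1, 1/1), width = 1/1 - 0/1 = 1/1
  'a': [0/1 + 1/1*0/1, 0/1 + 1/1*1/5) = [0/1, 1/5)
  'd': [0/1 + 1/1*1/5, 0/1 + 1/1*3/5) = [1/5, 3/5)
  'f': [0/1 + 1/1*3/5, 0/1 + 1/1*4/5) = [3/5, 4/5) <- contains code 157/250
  'b': [0/1 + 1/1*4/5, 0/1 + 1/1*1/1) = [4/5, 1/1)
  emit 'f', narrow to [3/5, 4/5)
Step 2: interval [3/5, 4/5), width = 4/5 - 3/5 = 1/5
  'a': [3/5 + 1/5*0/1, 3/5 + 1/5*1/5) = [3/5, 16/25) <- contains code 157/250
  'd': [3/5 + 1/5*1/5, 3/5 + 1/5*3/5) = [16/25, 18/25)
  'f': [3/5 + 1/5*3/5, 3/5 + 1/5*4/5) = [18/25, 19/25)
  'b': [3/5 + 1/5*4/5, 3/5 + 1/5*1/1) = [19/25, 4/5)
  emit 'a', narrow to [3/5, 16/25)
Step 3: interval [3/5, 16/25), width = 16/25 - 3/5 = 1/25
  'a': [3/5 + 1/25*0/1, 3/5 + 1/25*1/5) = [3/5, 76/125)
  'd': [3/5 + 1/25*1/5, 3/5 + 1/25*3/5) = [76/125, 78/125)
  'f': [3/5 + 1/25*3/5, 3/5 + 1/25*4/5) = [78/125, 79/125) <- contains code 157/250
  'b': [3/5 + 1/25*4/5, 3/5 + 1/25*1/1) = [79/125, 16/25)
  emit 'f', narrow to [78/125, 79/125)

Answer: faf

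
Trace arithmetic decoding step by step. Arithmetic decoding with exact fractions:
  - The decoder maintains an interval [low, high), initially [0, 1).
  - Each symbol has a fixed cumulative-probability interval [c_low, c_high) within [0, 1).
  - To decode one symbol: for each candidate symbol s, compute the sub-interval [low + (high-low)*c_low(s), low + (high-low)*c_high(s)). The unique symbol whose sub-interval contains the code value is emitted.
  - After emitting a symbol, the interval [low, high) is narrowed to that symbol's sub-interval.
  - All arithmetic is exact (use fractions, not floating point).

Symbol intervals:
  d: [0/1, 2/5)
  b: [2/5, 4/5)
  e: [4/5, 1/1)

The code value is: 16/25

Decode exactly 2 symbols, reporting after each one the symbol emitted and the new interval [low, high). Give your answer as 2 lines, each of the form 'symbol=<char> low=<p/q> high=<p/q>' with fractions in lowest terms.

Answer: symbol=b low=2/5 high=4/5
symbol=b low=14/25 high=18/25

Derivation:
Step 1: interval [0/1, 1/1), width = 1/1 - 0/1 = 1/1
  'd': [0/1 + 1/1*0/1, 0/1 + 1/1*2/5) = [0/1, 2/5)
  'b': [0/1 + 1/1*2/5, 0/1 + 1/1*4/5) = [2/5, 4/5) <- contains code 16/25
  'e': [0/1 + 1/1*4/5, 0/1 + 1/1*1/1) = [4/5, 1/1)
  emit 'b', narrow to [2/5, 4/5)
Step 2: interval [2/5, 4/5), width = 4/5 - 2/5 = 2/5
  'd': [2/5 + 2/5*0/1, 2/5 + 2/5*2/5) = [2/5, 14/25)
  'b': [2/5 + 2/5*2/5, 2/5 + 2/5*4/5) = [14/25, 18/25) <- contains code 16/25
  'e': [2/5 + 2/5*4/5, 2/5 + 2/5*1/1) = [18/25, 4/5)
  emit 'b', narrow to [14/25, 18/25)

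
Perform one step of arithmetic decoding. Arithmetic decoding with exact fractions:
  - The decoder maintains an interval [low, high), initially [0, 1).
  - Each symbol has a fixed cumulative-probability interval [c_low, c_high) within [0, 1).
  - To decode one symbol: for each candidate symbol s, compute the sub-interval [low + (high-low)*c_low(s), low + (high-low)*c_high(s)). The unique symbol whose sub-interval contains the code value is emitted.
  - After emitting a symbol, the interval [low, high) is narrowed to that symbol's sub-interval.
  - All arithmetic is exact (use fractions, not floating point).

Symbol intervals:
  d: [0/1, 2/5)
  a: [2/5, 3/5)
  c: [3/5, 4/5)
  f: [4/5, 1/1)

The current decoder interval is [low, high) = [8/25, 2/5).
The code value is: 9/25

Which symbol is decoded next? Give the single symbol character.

Interval width = high − low = 2/5 − 8/25 = 2/25
Scaled code = (code − low) / width = (9/25 − 8/25) / 2/25 = 1/2
  d: [0/1, 2/5) 
  a: [2/5, 3/5) ← scaled code falls here ✓
  c: [3/5, 4/5) 
  f: [4/5, 1/1) 

Answer: a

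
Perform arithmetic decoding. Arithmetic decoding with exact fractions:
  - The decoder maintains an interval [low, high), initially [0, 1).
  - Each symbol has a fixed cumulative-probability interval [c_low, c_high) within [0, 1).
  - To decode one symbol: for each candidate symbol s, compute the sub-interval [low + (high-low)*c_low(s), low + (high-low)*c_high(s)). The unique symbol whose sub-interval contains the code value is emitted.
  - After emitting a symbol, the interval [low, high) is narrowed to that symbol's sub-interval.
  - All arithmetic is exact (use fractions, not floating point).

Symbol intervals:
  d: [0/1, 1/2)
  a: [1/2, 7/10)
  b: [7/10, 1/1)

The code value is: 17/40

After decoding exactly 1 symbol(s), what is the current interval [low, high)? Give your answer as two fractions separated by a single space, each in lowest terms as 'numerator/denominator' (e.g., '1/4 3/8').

Step 1: interval [0/1, 1/1), width = 1/1 - 0/1 = 1/1
  'd': [0/1 + 1/1*0/1, 0/1 + 1/1*1/2) = [0/1, 1/2) <- contains code 17/40
  'a': [0/1 + 1/1*1/2, 0/1 + 1/1*7/10) = [1/2, 7/10)
  'b': [0/1 + 1/1*7/10, 0/1 + 1/1*1/1) = [7/10, 1/1)
  emit 'd', narrow to [0/1, 1/2)

Answer: 0/1 1/2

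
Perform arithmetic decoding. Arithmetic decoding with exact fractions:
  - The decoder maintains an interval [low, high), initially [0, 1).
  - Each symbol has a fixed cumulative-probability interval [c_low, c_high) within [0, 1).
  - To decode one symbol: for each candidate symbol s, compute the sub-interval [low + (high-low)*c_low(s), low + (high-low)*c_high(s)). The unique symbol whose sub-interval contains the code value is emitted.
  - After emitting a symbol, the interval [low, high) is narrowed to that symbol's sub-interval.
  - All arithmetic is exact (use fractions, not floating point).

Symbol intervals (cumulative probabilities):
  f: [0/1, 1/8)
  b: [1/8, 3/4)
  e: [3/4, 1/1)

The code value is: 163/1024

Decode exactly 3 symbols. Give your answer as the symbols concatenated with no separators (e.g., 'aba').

Step 1: interval [0/1, 1/1), width = 1/1 - 0/1 = 1/1
  'f': [0/1 + 1/1*0/1, 0/1 + 1/1*1/8) = [0/1, 1/8)
  'b': [0/1 + 1/1*1/8, 0/1 + 1/1*3/4) = [1/8, 3/4) <- contains code 163/1024
  'e': [0/1 + 1/1*3/4, 0/1 + 1/1*1/1) = [3/4, 1/1)
  emit 'b', narrow to [1/8, 3/4)
Step 2: interval [1/8, 3/4), width = 3/4 - 1/8 = 5/8
  'f': [1/8 + 5/8*0/1, 1/8 + 5/8*1/8) = [1/8, 13/64) <- contains code 163/1024
  'b': [1/8 + 5/8*1/8, 1/8 + 5/8*3/4) = [13/64, 19/32)
  'e': [1/8 + 5/8*3/4, 1/8 + 5/8*1/1) = [19/32, 3/4)
  emit 'f', narrow to [1/8, 13/64)
Step 3: interval [1/8, 13/64), width = 13/64 - 1/8 = 5/64
  'f': [1/8 + 5/64*0/1, 1/8 + 5/64*1/8) = [1/8, 69/512)
  'b': [1/8 + 5/64*1/8, 1/8 + 5/64*3/4) = [69/512, 47/256) <- contains code 163/1024
  'e': [1/8 + 5/64*3/4, 1/8 + 5/64*1/1) = [47/256, 13/64)
  emit 'b', narrow to [69/512, 47/256)

Answer: bfb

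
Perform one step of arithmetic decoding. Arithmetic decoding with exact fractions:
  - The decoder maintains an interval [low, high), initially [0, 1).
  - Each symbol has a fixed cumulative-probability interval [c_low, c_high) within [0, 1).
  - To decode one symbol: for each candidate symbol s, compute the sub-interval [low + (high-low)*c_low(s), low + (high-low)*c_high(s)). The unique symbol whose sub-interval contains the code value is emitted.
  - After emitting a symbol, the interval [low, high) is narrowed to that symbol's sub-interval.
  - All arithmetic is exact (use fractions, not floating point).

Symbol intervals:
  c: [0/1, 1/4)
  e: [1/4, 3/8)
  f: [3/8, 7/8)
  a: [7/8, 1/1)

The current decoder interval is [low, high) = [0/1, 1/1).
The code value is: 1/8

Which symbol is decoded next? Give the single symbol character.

Interval width = high − low = 1/1 − 0/1 = 1/1
Scaled code = (code − low) / width = (1/8 − 0/1) / 1/1 = 1/8
  c: [0/1, 1/4) ← scaled code falls here ✓
  e: [1/4, 3/8) 
  f: [3/8, 7/8) 
  a: [7/8, 1/1) 

Answer: c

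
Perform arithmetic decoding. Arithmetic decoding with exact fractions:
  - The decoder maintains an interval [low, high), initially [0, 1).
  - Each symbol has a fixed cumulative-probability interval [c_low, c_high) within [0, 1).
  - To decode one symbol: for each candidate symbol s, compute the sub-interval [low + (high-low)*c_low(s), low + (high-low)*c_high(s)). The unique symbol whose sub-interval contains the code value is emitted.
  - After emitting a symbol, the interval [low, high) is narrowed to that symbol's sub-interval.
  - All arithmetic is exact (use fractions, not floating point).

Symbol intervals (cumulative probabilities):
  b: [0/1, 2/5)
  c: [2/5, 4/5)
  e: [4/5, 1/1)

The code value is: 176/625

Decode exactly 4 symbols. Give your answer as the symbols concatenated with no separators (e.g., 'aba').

Step 1: interval [0/1, 1/1), width = 1/1 - 0/1 = 1/1
  'b': [0/1 + 1/1*0/1, 0/1 + 1/1*2/5) = [0/1, 2/5) <- contains code 176/625
  'c': [0/1 + 1/1*2/5, 0/1 + 1/1*4/5) = [2/5, 4/5)
  'e': [0/1 + 1/1*4/5, 0/1 + 1/1*1/1) = [4/5, 1/1)
  emit 'b', narrow to [0/1, 2/5)
Step 2: interval [0/1, 2/5), width = 2/5 - 0/1 = 2/5
  'b': [0/1 + 2/5*0/1, 0/1 + 2/5*2/5) = [0/1, 4/25)
  'c': [0/1 + 2/5*2/5, 0/1 + 2/5*4/5) = [4/25, 8/25) <- contains code 176/625
  'e': [0/1 + 2/5*4/5, 0/1 + 2/5*1/1) = [8/25, 2/5)
  emit 'c', narrow to [4/25, 8/25)
Step 3: interval [4/25, 8/25), width = 8/25 - 4/25 = 4/25
  'b': [4/25 + 4/25*0/1, 4/25 + 4/25*2/5) = [4/25, 28/125)
  'c': [4/25 + 4/25*2/5, 4/25 + 4/25*4/5) = [28/125, 36/125) <- contains code 176/625
  'e': [4/25 + 4/25*4/5, 4/25 + 4/25*1/1) = [36/125, 8/25)
  emit 'c', narrow to [28/125, 36/125)
Step 4: interval [28/125, 36/125), width = 36/125 - 28/125 = 8/125
  'b': [28/125 + 8/125*0/1, 28/125 + 8/125*2/5) = [28/125, 156/625)
  'c': [28/125 + 8/125*2/5, 28/125 + 8/125*4/5) = [156/625, 172/625)
  'e': [28/125 + 8/125*4/5, 28/125 + 8/125*1/1) = [172/625, 36/125) <- contains code 176/625
  emit 'e', narrow to [172/625, 36/125)

Answer: bcce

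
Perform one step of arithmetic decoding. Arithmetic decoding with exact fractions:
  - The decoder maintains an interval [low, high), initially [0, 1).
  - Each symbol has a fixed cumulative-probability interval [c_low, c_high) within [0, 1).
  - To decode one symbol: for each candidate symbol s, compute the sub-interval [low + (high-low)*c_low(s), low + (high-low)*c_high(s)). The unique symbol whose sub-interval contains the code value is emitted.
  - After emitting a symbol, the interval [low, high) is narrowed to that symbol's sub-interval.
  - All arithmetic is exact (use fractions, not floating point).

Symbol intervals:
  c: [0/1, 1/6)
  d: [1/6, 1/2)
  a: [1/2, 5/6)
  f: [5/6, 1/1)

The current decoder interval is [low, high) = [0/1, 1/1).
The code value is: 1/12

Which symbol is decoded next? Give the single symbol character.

Interval width = high − low = 1/1 − 0/1 = 1/1
Scaled code = (code − low) / width = (1/12 − 0/1) / 1/1 = 1/12
  c: [0/1, 1/6) ← scaled code falls here ✓
  d: [1/6, 1/2) 
  a: [1/2, 5/6) 
  f: [5/6, 1/1) 

Answer: c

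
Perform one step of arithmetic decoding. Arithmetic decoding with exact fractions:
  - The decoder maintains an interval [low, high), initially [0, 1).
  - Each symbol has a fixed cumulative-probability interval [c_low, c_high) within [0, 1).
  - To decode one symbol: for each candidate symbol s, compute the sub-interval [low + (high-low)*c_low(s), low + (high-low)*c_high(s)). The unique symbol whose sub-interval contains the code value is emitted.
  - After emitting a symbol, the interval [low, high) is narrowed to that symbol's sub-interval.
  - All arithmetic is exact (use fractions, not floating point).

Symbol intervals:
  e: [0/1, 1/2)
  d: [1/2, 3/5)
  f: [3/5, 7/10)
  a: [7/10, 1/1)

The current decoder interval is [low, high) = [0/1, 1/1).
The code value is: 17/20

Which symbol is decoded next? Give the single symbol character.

Answer: a

Derivation:
Interval width = high − low = 1/1 − 0/1 = 1/1
Scaled code = (code − low) / width = (17/20 − 0/1) / 1/1 = 17/20
  e: [0/1, 1/2) 
  d: [1/2, 3/5) 
  f: [3/5, 7/10) 
  a: [7/10, 1/1) ← scaled code falls here ✓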